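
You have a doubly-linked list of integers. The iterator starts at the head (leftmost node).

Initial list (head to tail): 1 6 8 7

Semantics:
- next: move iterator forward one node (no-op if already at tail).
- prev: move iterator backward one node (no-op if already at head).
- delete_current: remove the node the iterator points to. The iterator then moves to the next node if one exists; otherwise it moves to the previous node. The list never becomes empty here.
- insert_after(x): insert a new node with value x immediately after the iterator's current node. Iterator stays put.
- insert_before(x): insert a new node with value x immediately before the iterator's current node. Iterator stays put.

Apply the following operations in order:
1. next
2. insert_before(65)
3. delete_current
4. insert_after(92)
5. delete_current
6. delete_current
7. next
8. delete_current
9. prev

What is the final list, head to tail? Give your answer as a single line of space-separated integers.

After 1 (next): list=[1, 6, 8, 7] cursor@6
After 2 (insert_before(65)): list=[1, 65, 6, 8, 7] cursor@6
After 3 (delete_current): list=[1, 65, 8, 7] cursor@8
After 4 (insert_after(92)): list=[1, 65, 8, 92, 7] cursor@8
After 5 (delete_current): list=[1, 65, 92, 7] cursor@92
After 6 (delete_current): list=[1, 65, 7] cursor@7
After 7 (next): list=[1, 65, 7] cursor@7
After 8 (delete_current): list=[1, 65] cursor@65
After 9 (prev): list=[1, 65] cursor@1

Answer: 1 65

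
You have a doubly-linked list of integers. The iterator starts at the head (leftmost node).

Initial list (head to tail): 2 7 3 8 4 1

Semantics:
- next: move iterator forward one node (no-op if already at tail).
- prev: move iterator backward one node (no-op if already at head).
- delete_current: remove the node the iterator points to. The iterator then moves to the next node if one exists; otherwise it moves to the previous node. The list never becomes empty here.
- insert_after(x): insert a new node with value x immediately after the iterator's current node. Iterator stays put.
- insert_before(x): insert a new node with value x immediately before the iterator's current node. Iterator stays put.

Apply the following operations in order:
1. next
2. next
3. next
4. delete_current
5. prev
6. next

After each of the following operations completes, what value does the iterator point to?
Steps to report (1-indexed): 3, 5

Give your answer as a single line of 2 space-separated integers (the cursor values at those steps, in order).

Answer: 8 3

Derivation:
After 1 (next): list=[2, 7, 3, 8, 4, 1] cursor@7
After 2 (next): list=[2, 7, 3, 8, 4, 1] cursor@3
After 3 (next): list=[2, 7, 3, 8, 4, 1] cursor@8
After 4 (delete_current): list=[2, 7, 3, 4, 1] cursor@4
After 5 (prev): list=[2, 7, 3, 4, 1] cursor@3
After 6 (next): list=[2, 7, 3, 4, 1] cursor@4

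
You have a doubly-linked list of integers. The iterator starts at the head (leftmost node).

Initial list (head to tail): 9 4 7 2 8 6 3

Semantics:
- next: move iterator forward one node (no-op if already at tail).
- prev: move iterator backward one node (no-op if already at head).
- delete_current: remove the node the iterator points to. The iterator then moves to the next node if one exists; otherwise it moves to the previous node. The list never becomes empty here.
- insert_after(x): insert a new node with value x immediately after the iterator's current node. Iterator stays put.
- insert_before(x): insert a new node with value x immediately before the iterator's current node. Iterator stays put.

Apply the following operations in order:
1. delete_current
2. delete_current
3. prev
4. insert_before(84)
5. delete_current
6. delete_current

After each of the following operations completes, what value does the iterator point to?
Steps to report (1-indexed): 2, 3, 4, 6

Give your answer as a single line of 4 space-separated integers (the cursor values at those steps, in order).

Answer: 7 7 7 8

Derivation:
After 1 (delete_current): list=[4, 7, 2, 8, 6, 3] cursor@4
After 2 (delete_current): list=[7, 2, 8, 6, 3] cursor@7
After 3 (prev): list=[7, 2, 8, 6, 3] cursor@7
After 4 (insert_before(84)): list=[84, 7, 2, 8, 6, 3] cursor@7
After 5 (delete_current): list=[84, 2, 8, 6, 3] cursor@2
After 6 (delete_current): list=[84, 8, 6, 3] cursor@8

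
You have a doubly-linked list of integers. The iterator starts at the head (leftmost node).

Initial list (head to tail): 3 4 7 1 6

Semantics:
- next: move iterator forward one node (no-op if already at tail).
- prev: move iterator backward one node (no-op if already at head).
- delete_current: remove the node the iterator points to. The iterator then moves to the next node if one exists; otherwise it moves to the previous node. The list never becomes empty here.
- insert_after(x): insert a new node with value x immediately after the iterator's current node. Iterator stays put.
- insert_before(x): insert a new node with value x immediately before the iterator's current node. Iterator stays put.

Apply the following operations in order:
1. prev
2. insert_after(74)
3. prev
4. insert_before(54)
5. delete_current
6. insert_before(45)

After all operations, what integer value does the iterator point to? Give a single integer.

Answer: 74

Derivation:
After 1 (prev): list=[3, 4, 7, 1, 6] cursor@3
After 2 (insert_after(74)): list=[3, 74, 4, 7, 1, 6] cursor@3
After 3 (prev): list=[3, 74, 4, 7, 1, 6] cursor@3
After 4 (insert_before(54)): list=[54, 3, 74, 4, 7, 1, 6] cursor@3
After 5 (delete_current): list=[54, 74, 4, 7, 1, 6] cursor@74
After 6 (insert_before(45)): list=[54, 45, 74, 4, 7, 1, 6] cursor@74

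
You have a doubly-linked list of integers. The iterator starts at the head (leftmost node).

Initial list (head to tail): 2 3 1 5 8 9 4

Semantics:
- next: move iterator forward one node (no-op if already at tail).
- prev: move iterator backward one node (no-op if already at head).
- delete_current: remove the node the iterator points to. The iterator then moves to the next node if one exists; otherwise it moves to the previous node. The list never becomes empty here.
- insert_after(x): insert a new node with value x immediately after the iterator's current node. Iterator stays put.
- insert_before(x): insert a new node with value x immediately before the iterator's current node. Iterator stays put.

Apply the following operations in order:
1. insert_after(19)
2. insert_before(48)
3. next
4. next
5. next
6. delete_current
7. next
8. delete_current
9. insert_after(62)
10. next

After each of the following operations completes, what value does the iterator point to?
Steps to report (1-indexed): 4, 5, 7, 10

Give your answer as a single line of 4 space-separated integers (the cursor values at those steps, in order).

Answer: 3 1 8 62

Derivation:
After 1 (insert_after(19)): list=[2, 19, 3, 1, 5, 8, 9, 4] cursor@2
After 2 (insert_before(48)): list=[48, 2, 19, 3, 1, 5, 8, 9, 4] cursor@2
After 3 (next): list=[48, 2, 19, 3, 1, 5, 8, 9, 4] cursor@19
After 4 (next): list=[48, 2, 19, 3, 1, 5, 8, 9, 4] cursor@3
After 5 (next): list=[48, 2, 19, 3, 1, 5, 8, 9, 4] cursor@1
After 6 (delete_current): list=[48, 2, 19, 3, 5, 8, 9, 4] cursor@5
After 7 (next): list=[48, 2, 19, 3, 5, 8, 9, 4] cursor@8
After 8 (delete_current): list=[48, 2, 19, 3, 5, 9, 4] cursor@9
After 9 (insert_after(62)): list=[48, 2, 19, 3, 5, 9, 62, 4] cursor@9
After 10 (next): list=[48, 2, 19, 3, 5, 9, 62, 4] cursor@62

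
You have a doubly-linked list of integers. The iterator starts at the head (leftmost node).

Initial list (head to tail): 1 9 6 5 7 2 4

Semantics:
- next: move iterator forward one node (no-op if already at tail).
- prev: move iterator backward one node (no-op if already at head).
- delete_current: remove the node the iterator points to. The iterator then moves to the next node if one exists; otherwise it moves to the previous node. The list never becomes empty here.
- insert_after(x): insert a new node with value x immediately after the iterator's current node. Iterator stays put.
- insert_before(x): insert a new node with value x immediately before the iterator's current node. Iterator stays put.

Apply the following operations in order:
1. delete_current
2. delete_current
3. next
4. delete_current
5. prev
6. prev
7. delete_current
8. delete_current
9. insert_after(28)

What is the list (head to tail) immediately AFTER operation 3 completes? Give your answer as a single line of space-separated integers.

Answer: 6 5 7 2 4

Derivation:
After 1 (delete_current): list=[9, 6, 5, 7, 2, 4] cursor@9
After 2 (delete_current): list=[6, 5, 7, 2, 4] cursor@6
After 3 (next): list=[6, 5, 7, 2, 4] cursor@5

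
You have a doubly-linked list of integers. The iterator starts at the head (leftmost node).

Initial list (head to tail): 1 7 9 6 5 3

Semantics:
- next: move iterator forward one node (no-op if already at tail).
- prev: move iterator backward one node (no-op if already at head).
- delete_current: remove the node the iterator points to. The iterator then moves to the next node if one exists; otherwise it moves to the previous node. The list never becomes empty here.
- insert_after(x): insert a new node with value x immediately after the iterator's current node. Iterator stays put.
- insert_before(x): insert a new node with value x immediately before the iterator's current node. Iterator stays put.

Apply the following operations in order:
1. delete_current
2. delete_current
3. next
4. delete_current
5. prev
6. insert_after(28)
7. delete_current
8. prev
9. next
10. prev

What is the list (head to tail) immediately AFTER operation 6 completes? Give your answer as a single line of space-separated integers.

After 1 (delete_current): list=[7, 9, 6, 5, 3] cursor@7
After 2 (delete_current): list=[9, 6, 5, 3] cursor@9
After 3 (next): list=[9, 6, 5, 3] cursor@6
After 4 (delete_current): list=[9, 5, 3] cursor@5
After 5 (prev): list=[9, 5, 3] cursor@9
After 6 (insert_after(28)): list=[9, 28, 5, 3] cursor@9

Answer: 9 28 5 3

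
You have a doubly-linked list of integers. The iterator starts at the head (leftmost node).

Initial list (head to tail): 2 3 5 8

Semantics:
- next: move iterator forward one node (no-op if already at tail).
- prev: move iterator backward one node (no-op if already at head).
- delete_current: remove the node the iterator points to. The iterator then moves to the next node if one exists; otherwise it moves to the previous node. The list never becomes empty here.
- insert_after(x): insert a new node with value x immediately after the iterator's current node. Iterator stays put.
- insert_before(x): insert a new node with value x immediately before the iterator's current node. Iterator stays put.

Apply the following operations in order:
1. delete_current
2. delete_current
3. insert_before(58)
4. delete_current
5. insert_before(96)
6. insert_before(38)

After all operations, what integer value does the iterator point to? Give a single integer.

After 1 (delete_current): list=[3, 5, 8] cursor@3
After 2 (delete_current): list=[5, 8] cursor@5
After 3 (insert_before(58)): list=[58, 5, 8] cursor@5
After 4 (delete_current): list=[58, 8] cursor@8
After 5 (insert_before(96)): list=[58, 96, 8] cursor@8
After 6 (insert_before(38)): list=[58, 96, 38, 8] cursor@8

Answer: 8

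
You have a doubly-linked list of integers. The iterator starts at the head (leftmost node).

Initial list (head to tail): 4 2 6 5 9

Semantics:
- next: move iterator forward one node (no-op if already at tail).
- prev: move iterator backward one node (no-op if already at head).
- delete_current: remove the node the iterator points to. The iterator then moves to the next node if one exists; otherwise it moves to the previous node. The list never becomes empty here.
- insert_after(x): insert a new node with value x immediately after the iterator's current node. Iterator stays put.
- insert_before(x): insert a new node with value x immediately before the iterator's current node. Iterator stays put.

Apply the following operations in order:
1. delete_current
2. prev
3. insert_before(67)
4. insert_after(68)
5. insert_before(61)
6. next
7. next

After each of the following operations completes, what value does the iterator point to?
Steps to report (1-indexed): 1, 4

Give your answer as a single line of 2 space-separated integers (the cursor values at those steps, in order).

After 1 (delete_current): list=[2, 6, 5, 9] cursor@2
After 2 (prev): list=[2, 6, 5, 9] cursor@2
After 3 (insert_before(67)): list=[67, 2, 6, 5, 9] cursor@2
After 4 (insert_after(68)): list=[67, 2, 68, 6, 5, 9] cursor@2
After 5 (insert_before(61)): list=[67, 61, 2, 68, 6, 5, 9] cursor@2
After 6 (next): list=[67, 61, 2, 68, 6, 5, 9] cursor@68
After 7 (next): list=[67, 61, 2, 68, 6, 5, 9] cursor@6

Answer: 2 2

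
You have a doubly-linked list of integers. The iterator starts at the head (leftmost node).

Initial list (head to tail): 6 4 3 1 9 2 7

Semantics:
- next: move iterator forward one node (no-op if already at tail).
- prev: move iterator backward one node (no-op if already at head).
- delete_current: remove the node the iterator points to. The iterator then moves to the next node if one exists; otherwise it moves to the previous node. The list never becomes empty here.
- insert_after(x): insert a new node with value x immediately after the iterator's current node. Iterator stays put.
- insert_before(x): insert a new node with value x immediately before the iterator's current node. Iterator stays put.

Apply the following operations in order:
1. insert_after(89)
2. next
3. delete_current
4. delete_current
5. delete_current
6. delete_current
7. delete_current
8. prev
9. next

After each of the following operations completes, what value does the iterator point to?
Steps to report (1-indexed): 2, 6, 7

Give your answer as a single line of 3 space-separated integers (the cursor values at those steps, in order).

Answer: 89 9 2

Derivation:
After 1 (insert_after(89)): list=[6, 89, 4, 3, 1, 9, 2, 7] cursor@6
After 2 (next): list=[6, 89, 4, 3, 1, 9, 2, 7] cursor@89
After 3 (delete_current): list=[6, 4, 3, 1, 9, 2, 7] cursor@4
After 4 (delete_current): list=[6, 3, 1, 9, 2, 7] cursor@3
After 5 (delete_current): list=[6, 1, 9, 2, 7] cursor@1
After 6 (delete_current): list=[6, 9, 2, 7] cursor@9
After 7 (delete_current): list=[6, 2, 7] cursor@2
After 8 (prev): list=[6, 2, 7] cursor@6
After 9 (next): list=[6, 2, 7] cursor@2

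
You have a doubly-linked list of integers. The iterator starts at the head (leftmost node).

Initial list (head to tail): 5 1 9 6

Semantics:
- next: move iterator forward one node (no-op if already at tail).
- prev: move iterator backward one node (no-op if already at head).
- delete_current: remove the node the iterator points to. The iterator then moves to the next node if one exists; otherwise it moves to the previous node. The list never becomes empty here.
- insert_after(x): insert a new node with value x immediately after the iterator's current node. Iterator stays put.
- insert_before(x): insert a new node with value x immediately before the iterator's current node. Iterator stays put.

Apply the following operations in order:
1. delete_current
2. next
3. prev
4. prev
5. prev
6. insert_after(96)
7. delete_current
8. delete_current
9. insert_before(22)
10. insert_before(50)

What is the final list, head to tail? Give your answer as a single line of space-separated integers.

After 1 (delete_current): list=[1, 9, 6] cursor@1
After 2 (next): list=[1, 9, 6] cursor@9
After 3 (prev): list=[1, 9, 6] cursor@1
After 4 (prev): list=[1, 9, 6] cursor@1
After 5 (prev): list=[1, 9, 6] cursor@1
After 6 (insert_after(96)): list=[1, 96, 9, 6] cursor@1
After 7 (delete_current): list=[96, 9, 6] cursor@96
After 8 (delete_current): list=[9, 6] cursor@9
After 9 (insert_before(22)): list=[22, 9, 6] cursor@9
After 10 (insert_before(50)): list=[22, 50, 9, 6] cursor@9

Answer: 22 50 9 6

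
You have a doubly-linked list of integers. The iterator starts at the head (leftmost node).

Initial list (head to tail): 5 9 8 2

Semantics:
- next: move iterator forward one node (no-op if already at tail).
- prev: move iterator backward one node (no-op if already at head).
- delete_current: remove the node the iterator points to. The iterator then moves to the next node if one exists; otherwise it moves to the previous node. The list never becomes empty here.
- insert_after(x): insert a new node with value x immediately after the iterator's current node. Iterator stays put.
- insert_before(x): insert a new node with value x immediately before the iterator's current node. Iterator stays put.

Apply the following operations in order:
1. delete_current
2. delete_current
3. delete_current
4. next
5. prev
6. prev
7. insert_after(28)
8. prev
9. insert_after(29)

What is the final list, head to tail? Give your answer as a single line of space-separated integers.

Answer: 2 29 28

Derivation:
After 1 (delete_current): list=[9, 8, 2] cursor@9
After 2 (delete_current): list=[8, 2] cursor@8
After 3 (delete_current): list=[2] cursor@2
After 4 (next): list=[2] cursor@2
After 5 (prev): list=[2] cursor@2
After 6 (prev): list=[2] cursor@2
After 7 (insert_after(28)): list=[2, 28] cursor@2
After 8 (prev): list=[2, 28] cursor@2
After 9 (insert_after(29)): list=[2, 29, 28] cursor@2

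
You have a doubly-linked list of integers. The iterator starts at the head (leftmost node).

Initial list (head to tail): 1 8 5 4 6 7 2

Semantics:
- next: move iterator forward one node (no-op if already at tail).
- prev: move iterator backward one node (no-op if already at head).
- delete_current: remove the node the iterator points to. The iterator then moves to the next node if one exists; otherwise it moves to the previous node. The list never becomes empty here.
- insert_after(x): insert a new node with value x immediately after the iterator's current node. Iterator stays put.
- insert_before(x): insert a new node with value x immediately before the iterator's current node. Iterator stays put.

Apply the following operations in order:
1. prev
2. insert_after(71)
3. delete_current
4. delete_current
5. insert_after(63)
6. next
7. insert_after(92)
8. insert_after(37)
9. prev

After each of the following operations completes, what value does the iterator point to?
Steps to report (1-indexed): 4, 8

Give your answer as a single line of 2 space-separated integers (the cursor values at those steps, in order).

After 1 (prev): list=[1, 8, 5, 4, 6, 7, 2] cursor@1
After 2 (insert_after(71)): list=[1, 71, 8, 5, 4, 6, 7, 2] cursor@1
After 3 (delete_current): list=[71, 8, 5, 4, 6, 7, 2] cursor@71
After 4 (delete_current): list=[8, 5, 4, 6, 7, 2] cursor@8
After 5 (insert_after(63)): list=[8, 63, 5, 4, 6, 7, 2] cursor@8
After 6 (next): list=[8, 63, 5, 4, 6, 7, 2] cursor@63
After 7 (insert_after(92)): list=[8, 63, 92, 5, 4, 6, 7, 2] cursor@63
After 8 (insert_after(37)): list=[8, 63, 37, 92, 5, 4, 6, 7, 2] cursor@63
After 9 (prev): list=[8, 63, 37, 92, 5, 4, 6, 7, 2] cursor@8

Answer: 8 63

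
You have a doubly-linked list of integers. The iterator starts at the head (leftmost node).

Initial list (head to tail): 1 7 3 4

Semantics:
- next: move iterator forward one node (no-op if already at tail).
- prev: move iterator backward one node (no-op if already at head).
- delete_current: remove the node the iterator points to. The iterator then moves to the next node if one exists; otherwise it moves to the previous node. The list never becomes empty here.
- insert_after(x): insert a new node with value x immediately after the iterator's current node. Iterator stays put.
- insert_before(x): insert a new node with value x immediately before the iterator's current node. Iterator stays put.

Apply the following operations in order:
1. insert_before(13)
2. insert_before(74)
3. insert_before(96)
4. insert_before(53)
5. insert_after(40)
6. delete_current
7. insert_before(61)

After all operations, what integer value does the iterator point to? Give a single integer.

After 1 (insert_before(13)): list=[13, 1, 7, 3, 4] cursor@1
After 2 (insert_before(74)): list=[13, 74, 1, 7, 3, 4] cursor@1
After 3 (insert_before(96)): list=[13, 74, 96, 1, 7, 3, 4] cursor@1
After 4 (insert_before(53)): list=[13, 74, 96, 53, 1, 7, 3, 4] cursor@1
After 5 (insert_after(40)): list=[13, 74, 96, 53, 1, 40, 7, 3, 4] cursor@1
After 6 (delete_current): list=[13, 74, 96, 53, 40, 7, 3, 4] cursor@40
After 7 (insert_before(61)): list=[13, 74, 96, 53, 61, 40, 7, 3, 4] cursor@40

Answer: 40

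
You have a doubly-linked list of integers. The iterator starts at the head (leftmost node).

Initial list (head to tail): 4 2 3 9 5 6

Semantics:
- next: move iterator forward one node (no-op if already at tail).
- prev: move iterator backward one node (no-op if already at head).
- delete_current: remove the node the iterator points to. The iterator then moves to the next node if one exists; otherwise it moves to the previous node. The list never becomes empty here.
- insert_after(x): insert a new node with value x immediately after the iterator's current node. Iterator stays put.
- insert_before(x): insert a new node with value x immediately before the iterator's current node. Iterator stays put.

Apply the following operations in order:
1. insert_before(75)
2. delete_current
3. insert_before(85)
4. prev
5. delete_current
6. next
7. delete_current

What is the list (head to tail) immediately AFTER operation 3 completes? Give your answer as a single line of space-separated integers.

After 1 (insert_before(75)): list=[75, 4, 2, 3, 9, 5, 6] cursor@4
After 2 (delete_current): list=[75, 2, 3, 9, 5, 6] cursor@2
After 3 (insert_before(85)): list=[75, 85, 2, 3, 9, 5, 6] cursor@2

Answer: 75 85 2 3 9 5 6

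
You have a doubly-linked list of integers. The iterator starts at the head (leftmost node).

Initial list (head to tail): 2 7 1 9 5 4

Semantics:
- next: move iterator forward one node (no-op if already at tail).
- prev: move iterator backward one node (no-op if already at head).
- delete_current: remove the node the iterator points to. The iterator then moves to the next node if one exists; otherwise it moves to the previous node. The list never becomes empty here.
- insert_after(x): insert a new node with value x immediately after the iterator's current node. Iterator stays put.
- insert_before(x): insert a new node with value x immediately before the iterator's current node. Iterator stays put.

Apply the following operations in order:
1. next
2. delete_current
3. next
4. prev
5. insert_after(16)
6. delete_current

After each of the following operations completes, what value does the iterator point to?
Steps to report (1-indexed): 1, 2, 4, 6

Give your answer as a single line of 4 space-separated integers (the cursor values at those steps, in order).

Answer: 7 1 1 16

Derivation:
After 1 (next): list=[2, 7, 1, 9, 5, 4] cursor@7
After 2 (delete_current): list=[2, 1, 9, 5, 4] cursor@1
After 3 (next): list=[2, 1, 9, 5, 4] cursor@9
After 4 (prev): list=[2, 1, 9, 5, 4] cursor@1
After 5 (insert_after(16)): list=[2, 1, 16, 9, 5, 4] cursor@1
After 6 (delete_current): list=[2, 16, 9, 5, 4] cursor@16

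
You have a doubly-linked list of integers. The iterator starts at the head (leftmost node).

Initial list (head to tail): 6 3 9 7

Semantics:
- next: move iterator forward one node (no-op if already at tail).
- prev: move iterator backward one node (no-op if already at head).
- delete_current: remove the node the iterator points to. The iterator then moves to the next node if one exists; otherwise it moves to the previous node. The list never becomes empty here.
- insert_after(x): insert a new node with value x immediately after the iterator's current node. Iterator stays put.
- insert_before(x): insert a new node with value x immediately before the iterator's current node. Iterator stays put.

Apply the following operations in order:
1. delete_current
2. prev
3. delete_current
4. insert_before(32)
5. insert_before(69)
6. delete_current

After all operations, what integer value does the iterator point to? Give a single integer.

After 1 (delete_current): list=[3, 9, 7] cursor@3
After 2 (prev): list=[3, 9, 7] cursor@3
After 3 (delete_current): list=[9, 7] cursor@9
After 4 (insert_before(32)): list=[32, 9, 7] cursor@9
After 5 (insert_before(69)): list=[32, 69, 9, 7] cursor@9
After 6 (delete_current): list=[32, 69, 7] cursor@7

Answer: 7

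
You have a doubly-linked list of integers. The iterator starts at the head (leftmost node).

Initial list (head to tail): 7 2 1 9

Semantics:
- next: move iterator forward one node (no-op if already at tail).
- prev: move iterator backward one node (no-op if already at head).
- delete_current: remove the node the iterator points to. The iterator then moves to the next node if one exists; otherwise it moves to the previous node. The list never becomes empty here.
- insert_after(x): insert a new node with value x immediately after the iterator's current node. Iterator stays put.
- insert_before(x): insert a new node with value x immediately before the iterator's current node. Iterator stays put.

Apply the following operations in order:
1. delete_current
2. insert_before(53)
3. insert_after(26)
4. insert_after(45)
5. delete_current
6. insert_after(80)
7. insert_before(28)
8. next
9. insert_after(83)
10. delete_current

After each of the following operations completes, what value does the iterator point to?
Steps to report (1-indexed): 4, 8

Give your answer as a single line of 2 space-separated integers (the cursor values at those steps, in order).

Answer: 2 80

Derivation:
After 1 (delete_current): list=[2, 1, 9] cursor@2
After 2 (insert_before(53)): list=[53, 2, 1, 9] cursor@2
After 3 (insert_after(26)): list=[53, 2, 26, 1, 9] cursor@2
After 4 (insert_after(45)): list=[53, 2, 45, 26, 1, 9] cursor@2
After 5 (delete_current): list=[53, 45, 26, 1, 9] cursor@45
After 6 (insert_after(80)): list=[53, 45, 80, 26, 1, 9] cursor@45
After 7 (insert_before(28)): list=[53, 28, 45, 80, 26, 1, 9] cursor@45
After 8 (next): list=[53, 28, 45, 80, 26, 1, 9] cursor@80
After 9 (insert_after(83)): list=[53, 28, 45, 80, 83, 26, 1, 9] cursor@80
After 10 (delete_current): list=[53, 28, 45, 83, 26, 1, 9] cursor@83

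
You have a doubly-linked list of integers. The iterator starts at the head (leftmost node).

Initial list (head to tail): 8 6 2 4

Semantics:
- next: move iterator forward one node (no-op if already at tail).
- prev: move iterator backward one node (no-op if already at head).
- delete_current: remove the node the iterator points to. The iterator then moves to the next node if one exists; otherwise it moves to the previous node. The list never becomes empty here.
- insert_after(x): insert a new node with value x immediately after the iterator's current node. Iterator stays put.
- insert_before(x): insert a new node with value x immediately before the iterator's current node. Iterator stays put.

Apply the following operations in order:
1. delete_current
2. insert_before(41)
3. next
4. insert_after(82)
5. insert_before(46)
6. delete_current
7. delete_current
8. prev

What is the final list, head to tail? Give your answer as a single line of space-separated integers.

After 1 (delete_current): list=[6, 2, 4] cursor@6
After 2 (insert_before(41)): list=[41, 6, 2, 4] cursor@6
After 3 (next): list=[41, 6, 2, 4] cursor@2
After 4 (insert_after(82)): list=[41, 6, 2, 82, 4] cursor@2
After 5 (insert_before(46)): list=[41, 6, 46, 2, 82, 4] cursor@2
After 6 (delete_current): list=[41, 6, 46, 82, 4] cursor@82
After 7 (delete_current): list=[41, 6, 46, 4] cursor@4
After 8 (prev): list=[41, 6, 46, 4] cursor@46

Answer: 41 6 46 4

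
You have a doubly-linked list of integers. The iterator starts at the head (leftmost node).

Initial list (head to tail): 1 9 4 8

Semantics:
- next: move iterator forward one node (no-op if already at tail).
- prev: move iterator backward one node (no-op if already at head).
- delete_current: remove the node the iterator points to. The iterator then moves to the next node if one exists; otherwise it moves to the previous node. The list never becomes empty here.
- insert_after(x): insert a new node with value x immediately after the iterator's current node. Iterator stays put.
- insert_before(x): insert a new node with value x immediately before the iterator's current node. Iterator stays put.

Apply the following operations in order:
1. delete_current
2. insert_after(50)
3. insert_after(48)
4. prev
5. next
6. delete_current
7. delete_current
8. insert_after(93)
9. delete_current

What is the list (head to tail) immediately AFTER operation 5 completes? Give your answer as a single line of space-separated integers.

Answer: 9 48 50 4 8

Derivation:
After 1 (delete_current): list=[9, 4, 8] cursor@9
After 2 (insert_after(50)): list=[9, 50, 4, 8] cursor@9
After 3 (insert_after(48)): list=[9, 48, 50, 4, 8] cursor@9
After 4 (prev): list=[9, 48, 50, 4, 8] cursor@9
After 5 (next): list=[9, 48, 50, 4, 8] cursor@48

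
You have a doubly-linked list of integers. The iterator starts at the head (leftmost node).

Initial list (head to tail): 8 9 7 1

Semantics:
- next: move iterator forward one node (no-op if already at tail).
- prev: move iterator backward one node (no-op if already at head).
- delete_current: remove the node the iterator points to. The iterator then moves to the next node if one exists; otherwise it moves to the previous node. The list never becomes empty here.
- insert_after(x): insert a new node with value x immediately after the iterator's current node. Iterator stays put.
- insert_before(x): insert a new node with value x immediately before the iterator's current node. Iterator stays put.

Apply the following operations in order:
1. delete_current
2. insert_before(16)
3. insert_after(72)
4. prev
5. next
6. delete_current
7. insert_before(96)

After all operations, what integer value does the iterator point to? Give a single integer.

After 1 (delete_current): list=[9, 7, 1] cursor@9
After 2 (insert_before(16)): list=[16, 9, 7, 1] cursor@9
After 3 (insert_after(72)): list=[16, 9, 72, 7, 1] cursor@9
After 4 (prev): list=[16, 9, 72, 7, 1] cursor@16
After 5 (next): list=[16, 9, 72, 7, 1] cursor@9
After 6 (delete_current): list=[16, 72, 7, 1] cursor@72
After 7 (insert_before(96)): list=[16, 96, 72, 7, 1] cursor@72

Answer: 72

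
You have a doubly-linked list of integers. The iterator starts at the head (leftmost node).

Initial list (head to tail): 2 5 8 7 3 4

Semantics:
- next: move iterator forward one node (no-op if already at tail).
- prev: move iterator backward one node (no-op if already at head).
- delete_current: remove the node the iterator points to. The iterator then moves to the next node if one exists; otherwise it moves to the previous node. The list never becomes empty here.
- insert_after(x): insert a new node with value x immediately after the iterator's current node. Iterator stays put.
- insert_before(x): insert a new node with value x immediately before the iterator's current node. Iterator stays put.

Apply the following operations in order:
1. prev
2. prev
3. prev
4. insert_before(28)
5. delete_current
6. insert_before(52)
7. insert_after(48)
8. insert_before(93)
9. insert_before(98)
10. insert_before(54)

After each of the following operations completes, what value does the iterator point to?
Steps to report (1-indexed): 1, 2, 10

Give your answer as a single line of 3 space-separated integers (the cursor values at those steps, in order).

Answer: 2 2 5

Derivation:
After 1 (prev): list=[2, 5, 8, 7, 3, 4] cursor@2
After 2 (prev): list=[2, 5, 8, 7, 3, 4] cursor@2
After 3 (prev): list=[2, 5, 8, 7, 3, 4] cursor@2
After 4 (insert_before(28)): list=[28, 2, 5, 8, 7, 3, 4] cursor@2
After 5 (delete_current): list=[28, 5, 8, 7, 3, 4] cursor@5
After 6 (insert_before(52)): list=[28, 52, 5, 8, 7, 3, 4] cursor@5
After 7 (insert_after(48)): list=[28, 52, 5, 48, 8, 7, 3, 4] cursor@5
After 8 (insert_before(93)): list=[28, 52, 93, 5, 48, 8, 7, 3, 4] cursor@5
After 9 (insert_before(98)): list=[28, 52, 93, 98, 5, 48, 8, 7, 3, 4] cursor@5
After 10 (insert_before(54)): list=[28, 52, 93, 98, 54, 5, 48, 8, 7, 3, 4] cursor@5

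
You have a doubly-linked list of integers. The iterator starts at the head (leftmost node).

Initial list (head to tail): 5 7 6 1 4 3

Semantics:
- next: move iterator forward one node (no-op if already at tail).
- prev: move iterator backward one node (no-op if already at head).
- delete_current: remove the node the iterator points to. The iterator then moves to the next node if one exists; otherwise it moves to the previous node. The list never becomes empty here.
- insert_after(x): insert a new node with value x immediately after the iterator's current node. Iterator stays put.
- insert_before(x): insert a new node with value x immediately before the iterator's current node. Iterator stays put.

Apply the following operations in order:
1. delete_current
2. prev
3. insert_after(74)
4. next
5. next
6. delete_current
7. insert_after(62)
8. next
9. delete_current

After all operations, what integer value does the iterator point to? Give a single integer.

Answer: 4

Derivation:
After 1 (delete_current): list=[7, 6, 1, 4, 3] cursor@7
After 2 (prev): list=[7, 6, 1, 4, 3] cursor@7
After 3 (insert_after(74)): list=[7, 74, 6, 1, 4, 3] cursor@7
After 4 (next): list=[7, 74, 6, 1, 4, 3] cursor@74
After 5 (next): list=[7, 74, 6, 1, 4, 3] cursor@6
After 6 (delete_current): list=[7, 74, 1, 4, 3] cursor@1
After 7 (insert_after(62)): list=[7, 74, 1, 62, 4, 3] cursor@1
After 8 (next): list=[7, 74, 1, 62, 4, 3] cursor@62
After 9 (delete_current): list=[7, 74, 1, 4, 3] cursor@4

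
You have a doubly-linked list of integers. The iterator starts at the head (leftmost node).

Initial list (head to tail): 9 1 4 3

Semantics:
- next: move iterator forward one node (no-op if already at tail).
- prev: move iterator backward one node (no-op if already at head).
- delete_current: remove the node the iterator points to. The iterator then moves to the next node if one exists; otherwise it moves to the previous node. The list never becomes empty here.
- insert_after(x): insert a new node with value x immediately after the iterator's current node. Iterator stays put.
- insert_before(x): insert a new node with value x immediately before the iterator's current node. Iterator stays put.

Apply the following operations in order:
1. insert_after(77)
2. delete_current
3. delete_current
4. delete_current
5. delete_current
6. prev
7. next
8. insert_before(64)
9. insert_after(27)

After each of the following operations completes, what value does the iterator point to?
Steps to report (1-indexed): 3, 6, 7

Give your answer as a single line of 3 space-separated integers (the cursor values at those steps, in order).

Answer: 1 3 3

Derivation:
After 1 (insert_after(77)): list=[9, 77, 1, 4, 3] cursor@9
After 2 (delete_current): list=[77, 1, 4, 3] cursor@77
After 3 (delete_current): list=[1, 4, 3] cursor@1
After 4 (delete_current): list=[4, 3] cursor@4
After 5 (delete_current): list=[3] cursor@3
After 6 (prev): list=[3] cursor@3
After 7 (next): list=[3] cursor@3
After 8 (insert_before(64)): list=[64, 3] cursor@3
After 9 (insert_after(27)): list=[64, 3, 27] cursor@3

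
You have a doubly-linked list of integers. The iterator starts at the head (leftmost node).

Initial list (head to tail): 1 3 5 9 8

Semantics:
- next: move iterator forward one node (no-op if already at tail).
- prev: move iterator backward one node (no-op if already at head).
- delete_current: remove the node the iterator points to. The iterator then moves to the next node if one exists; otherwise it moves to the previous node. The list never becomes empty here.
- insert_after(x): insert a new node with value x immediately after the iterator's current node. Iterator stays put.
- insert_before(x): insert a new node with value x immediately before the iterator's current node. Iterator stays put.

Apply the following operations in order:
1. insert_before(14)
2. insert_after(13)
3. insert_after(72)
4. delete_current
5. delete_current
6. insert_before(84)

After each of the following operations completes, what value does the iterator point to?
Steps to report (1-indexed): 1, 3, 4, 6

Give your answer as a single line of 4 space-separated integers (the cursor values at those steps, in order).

After 1 (insert_before(14)): list=[14, 1, 3, 5, 9, 8] cursor@1
After 2 (insert_after(13)): list=[14, 1, 13, 3, 5, 9, 8] cursor@1
After 3 (insert_after(72)): list=[14, 1, 72, 13, 3, 5, 9, 8] cursor@1
After 4 (delete_current): list=[14, 72, 13, 3, 5, 9, 8] cursor@72
After 5 (delete_current): list=[14, 13, 3, 5, 9, 8] cursor@13
After 6 (insert_before(84)): list=[14, 84, 13, 3, 5, 9, 8] cursor@13

Answer: 1 1 72 13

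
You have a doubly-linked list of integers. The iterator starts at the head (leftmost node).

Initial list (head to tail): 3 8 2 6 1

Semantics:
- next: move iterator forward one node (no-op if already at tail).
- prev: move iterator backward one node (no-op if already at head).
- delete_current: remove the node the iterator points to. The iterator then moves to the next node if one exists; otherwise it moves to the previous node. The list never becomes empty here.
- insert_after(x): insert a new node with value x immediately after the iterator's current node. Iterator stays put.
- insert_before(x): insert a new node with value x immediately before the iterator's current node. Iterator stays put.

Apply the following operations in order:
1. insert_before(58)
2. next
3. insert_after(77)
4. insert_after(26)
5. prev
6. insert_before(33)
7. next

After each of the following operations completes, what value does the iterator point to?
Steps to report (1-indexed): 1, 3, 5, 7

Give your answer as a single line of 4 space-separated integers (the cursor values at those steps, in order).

After 1 (insert_before(58)): list=[58, 3, 8, 2, 6, 1] cursor@3
After 2 (next): list=[58, 3, 8, 2, 6, 1] cursor@8
After 3 (insert_after(77)): list=[58, 3, 8, 77, 2, 6, 1] cursor@8
After 4 (insert_after(26)): list=[58, 3, 8, 26, 77, 2, 6, 1] cursor@8
After 5 (prev): list=[58, 3, 8, 26, 77, 2, 6, 1] cursor@3
After 6 (insert_before(33)): list=[58, 33, 3, 8, 26, 77, 2, 6, 1] cursor@3
After 7 (next): list=[58, 33, 3, 8, 26, 77, 2, 6, 1] cursor@8

Answer: 3 8 3 8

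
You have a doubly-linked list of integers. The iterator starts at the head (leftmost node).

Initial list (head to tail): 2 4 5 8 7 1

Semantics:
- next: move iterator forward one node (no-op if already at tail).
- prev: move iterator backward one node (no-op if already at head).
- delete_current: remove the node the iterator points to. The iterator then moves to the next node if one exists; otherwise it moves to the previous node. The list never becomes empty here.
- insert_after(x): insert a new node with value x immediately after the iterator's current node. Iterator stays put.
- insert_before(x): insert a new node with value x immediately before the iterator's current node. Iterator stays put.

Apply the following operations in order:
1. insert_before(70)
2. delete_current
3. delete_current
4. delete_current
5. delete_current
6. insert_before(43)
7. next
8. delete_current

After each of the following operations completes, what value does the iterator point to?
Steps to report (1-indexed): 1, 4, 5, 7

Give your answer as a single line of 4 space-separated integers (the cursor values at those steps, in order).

After 1 (insert_before(70)): list=[70, 2, 4, 5, 8, 7, 1] cursor@2
After 2 (delete_current): list=[70, 4, 5, 8, 7, 1] cursor@4
After 3 (delete_current): list=[70, 5, 8, 7, 1] cursor@5
After 4 (delete_current): list=[70, 8, 7, 1] cursor@8
After 5 (delete_current): list=[70, 7, 1] cursor@7
After 6 (insert_before(43)): list=[70, 43, 7, 1] cursor@7
After 7 (next): list=[70, 43, 7, 1] cursor@1
After 8 (delete_current): list=[70, 43, 7] cursor@7

Answer: 2 8 7 1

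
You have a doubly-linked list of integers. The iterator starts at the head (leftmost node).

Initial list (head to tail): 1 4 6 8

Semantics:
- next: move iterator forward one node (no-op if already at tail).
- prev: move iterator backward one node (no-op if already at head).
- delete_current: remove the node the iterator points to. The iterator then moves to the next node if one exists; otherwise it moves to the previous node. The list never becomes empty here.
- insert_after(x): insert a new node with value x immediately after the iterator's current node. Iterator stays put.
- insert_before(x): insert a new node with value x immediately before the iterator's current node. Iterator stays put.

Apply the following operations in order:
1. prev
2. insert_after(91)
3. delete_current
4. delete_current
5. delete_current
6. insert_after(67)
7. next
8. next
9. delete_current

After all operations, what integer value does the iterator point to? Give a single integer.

Answer: 67

Derivation:
After 1 (prev): list=[1, 4, 6, 8] cursor@1
After 2 (insert_after(91)): list=[1, 91, 4, 6, 8] cursor@1
After 3 (delete_current): list=[91, 4, 6, 8] cursor@91
After 4 (delete_current): list=[4, 6, 8] cursor@4
After 5 (delete_current): list=[6, 8] cursor@6
After 6 (insert_after(67)): list=[6, 67, 8] cursor@6
After 7 (next): list=[6, 67, 8] cursor@67
After 8 (next): list=[6, 67, 8] cursor@8
After 9 (delete_current): list=[6, 67] cursor@67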